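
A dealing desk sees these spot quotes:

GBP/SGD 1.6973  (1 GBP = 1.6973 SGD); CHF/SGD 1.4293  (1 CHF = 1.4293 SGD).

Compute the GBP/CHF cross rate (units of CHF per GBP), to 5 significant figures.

GBP/CHF = 1.1875

1 GBP × 1.6973 = 1.6973 SGD
1.6973 SGD ÷ 1.4293 = 1.1875 CHF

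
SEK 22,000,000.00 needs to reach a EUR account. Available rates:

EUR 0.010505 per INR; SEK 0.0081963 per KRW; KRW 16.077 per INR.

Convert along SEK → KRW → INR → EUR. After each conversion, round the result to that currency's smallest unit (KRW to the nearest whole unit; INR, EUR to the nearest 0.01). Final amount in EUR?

EUR 1,753,863.86

SEK 22,000,000.00 ÷ 0.0081963 = KRW 2,684,137,965
KRW 2,684,137,965 ÷ 16.077 = INR 166,955,151.15
INR 166,955,151.15 × 0.010505 = EUR 1,753,863.86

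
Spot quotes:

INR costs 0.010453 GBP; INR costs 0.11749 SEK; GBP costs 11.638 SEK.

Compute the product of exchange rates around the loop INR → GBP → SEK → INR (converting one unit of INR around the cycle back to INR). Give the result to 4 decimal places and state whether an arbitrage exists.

1.0354 (arbitrage exists)

Around INR → GBP → SEK → INR: 1 × 0.010453 × 11.638 ÷ 0.11749 = 1.035424
Product > 1; profitable direction is INR → GBP → SEK → INR.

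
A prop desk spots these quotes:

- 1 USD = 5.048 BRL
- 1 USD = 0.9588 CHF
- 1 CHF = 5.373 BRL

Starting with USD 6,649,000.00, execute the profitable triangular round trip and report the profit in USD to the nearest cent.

Profitable loop is USD → CHF → BRL → USD:
USD 6,649,000.00 × 0.9588 = CHF 6,375,061.20
CHF 6,375,061.20 × 5.373 = BRL 34,253,203.83
BRL 34,253,203.83 ÷ 5.048 = USD 6,785,499.97
Profit = USD 6,785,499.97 − USD 6,649,000.00

Profit: USD 136,499.97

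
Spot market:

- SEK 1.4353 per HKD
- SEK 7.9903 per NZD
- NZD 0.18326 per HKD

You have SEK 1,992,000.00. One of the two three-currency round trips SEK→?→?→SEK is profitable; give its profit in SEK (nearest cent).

Profit: SEK 40,251.33

Profitable loop is SEK → HKD → NZD → SEK:
SEK 1,992,000.00 ÷ 1.4353 = HKD 1,387,863.16
HKD 1,387,863.16 × 0.18326 = NZD 254,339.80
NZD 254,339.80 × 7.9903 = SEK 2,032,251.33
Profit = SEK 2,032,251.33 − SEK 1,992,000.00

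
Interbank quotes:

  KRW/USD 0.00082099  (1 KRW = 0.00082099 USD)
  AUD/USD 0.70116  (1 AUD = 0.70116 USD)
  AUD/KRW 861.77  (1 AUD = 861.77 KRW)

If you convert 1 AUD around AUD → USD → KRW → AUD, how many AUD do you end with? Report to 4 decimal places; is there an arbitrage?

Around AUD → USD → KRW → AUD: 1 × 0.70116 ÷ 0.00082099 ÷ 861.77 = 0.991032
Product < 1; profitable direction is AUD → KRW → USD → AUD.

0.9910 (arbitrage exists)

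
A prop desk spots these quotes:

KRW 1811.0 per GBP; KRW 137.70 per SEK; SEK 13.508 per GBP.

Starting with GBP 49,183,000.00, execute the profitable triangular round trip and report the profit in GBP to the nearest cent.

Profitable loop is GBP → SEK → KRW → GBP:
GBP 49,183,000.00 × 13.508 = SEK 664,363,964.00
SEK 664,363,964.00 × 137.70 = KRW 91,482,917,843
KRW 91,482,917,843 ÷ 1811.0 = GBP 50,515,139.62
Profit = GBP 50,515,139.62 − GBP 49,183,000.00

Profit: GBP 1,332,139.62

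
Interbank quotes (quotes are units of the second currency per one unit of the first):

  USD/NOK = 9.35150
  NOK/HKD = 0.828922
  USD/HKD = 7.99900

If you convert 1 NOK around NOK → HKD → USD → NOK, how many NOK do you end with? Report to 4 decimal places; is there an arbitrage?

0.9691 (arbitrage exists)

Around NOK → HKD → USD → NOK: 1 × 0.828922 ÷ 7.99900 × 9.35150 = 0.969079
Product < 1; profitable direction is NOK → USD → HKD → NOK.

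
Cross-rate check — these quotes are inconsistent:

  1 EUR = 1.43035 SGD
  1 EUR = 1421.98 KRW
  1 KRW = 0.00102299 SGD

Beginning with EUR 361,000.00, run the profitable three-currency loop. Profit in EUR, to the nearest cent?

Profitable loop is EUR → KRW → SGD → EUR:
EUR 361,000.00 × 1421.98 = KRW 513,334,780
KRW 513,334,780 × 0.00102299 = SGD 525,136.35
SGD 525,136.35 ÷ 1.43035 = EUR 367,138.36
Profit = EUR 367,138.36 − EUR 361,000.00

Profit: EUR 6,138.36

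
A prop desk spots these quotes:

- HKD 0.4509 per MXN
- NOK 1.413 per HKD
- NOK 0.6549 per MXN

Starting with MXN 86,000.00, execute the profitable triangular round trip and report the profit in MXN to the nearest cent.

Profit: MXN 2,399.75

Profitable loop is MXN → NOK → HKD → MXN:
MXN 86,000.00 × 0.6549 = NOK 56,321.40
NOK 56,321.40 ÷ 1.413 = HKD 39,859.45
HKD 39,859.45 ÷ 0.4509 = MXN 88,399.75
Profit = MXN 88,399.75 − MXN 86,000.00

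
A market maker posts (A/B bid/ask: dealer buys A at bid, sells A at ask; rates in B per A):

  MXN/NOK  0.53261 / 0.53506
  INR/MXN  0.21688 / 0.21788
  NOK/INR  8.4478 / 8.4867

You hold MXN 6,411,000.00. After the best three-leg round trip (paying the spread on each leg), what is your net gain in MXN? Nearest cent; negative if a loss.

Best loop MXN → INR → NOK → MXN:
MXN 6,411,000.00 ÷ 0.21788 (buy INR at ask) = INR 29,424,453.83
INR 29,424,453.83 ÷ 8.4867 (buy NOK at ask) = NOK 3,467,125.48
NOK 3,467,125.48 ÷ 0.53506 (buy MXN at ask) = MXN 6,479,881.66

Net profit: MXN 68,881.66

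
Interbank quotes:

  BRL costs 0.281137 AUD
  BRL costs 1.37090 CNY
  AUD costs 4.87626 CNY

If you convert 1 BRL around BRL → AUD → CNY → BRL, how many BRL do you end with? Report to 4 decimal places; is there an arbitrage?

1.0000 (no arbitrage)

Around BRL → AUD → CNY → BRL: 1 × 0.281137 × 4.87626 ÷ 1.37090 = 0.999998
Product ≈ 1 (deviation 0.000%, within rounding noise).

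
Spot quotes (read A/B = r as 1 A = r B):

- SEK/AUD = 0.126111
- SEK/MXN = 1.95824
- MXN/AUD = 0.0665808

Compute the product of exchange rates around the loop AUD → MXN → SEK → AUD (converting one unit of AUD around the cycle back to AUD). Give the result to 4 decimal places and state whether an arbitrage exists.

Around AUD → MXN → SEK → AUD: 1 ÷ 0.0665808 ÷ 1.95824 × 0.126111 = 0.967248
Product < 1; profitable direction is AUD → SEK → MXN → AUD.

0.9672 (arbitrage exists)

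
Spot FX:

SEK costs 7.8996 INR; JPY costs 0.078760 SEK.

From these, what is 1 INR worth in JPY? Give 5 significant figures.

1 INR ÷ 7.8996 = 0.126589 SEK
0.126589 SEK ÷ 0.078760 = 1.60727 JPY

INR/JPY = 1.6073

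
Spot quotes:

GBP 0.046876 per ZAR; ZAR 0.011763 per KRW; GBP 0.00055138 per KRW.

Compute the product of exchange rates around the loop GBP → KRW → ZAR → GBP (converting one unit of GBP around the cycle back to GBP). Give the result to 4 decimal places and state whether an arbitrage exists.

Around GBP → KRW → ZAR → GBP: 1 ÷ 0.00055138 × 0.011763 × 0.046876 = 1.000041
Product ≈ 1 (deviation 0.004%, within rounding noise).

1.0000 (no arbitrage)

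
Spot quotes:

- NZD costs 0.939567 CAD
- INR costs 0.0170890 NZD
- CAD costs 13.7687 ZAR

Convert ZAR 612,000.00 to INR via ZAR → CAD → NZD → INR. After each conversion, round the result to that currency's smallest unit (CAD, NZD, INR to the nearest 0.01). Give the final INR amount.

INR 2,768,305.93

ZAR 612,000.00 ÷ 13.7687 = CAD 44,448.64
CAD 44,448.64 ÷ 0.939567 = NZD 47,307.58
NZD 47,307.58 ÷ 0.0170890 = INR 2,768,305.93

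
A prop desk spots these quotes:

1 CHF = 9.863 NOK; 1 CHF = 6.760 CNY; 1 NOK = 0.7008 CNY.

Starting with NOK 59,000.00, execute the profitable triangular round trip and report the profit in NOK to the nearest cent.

Profit: NOK 1,326.54

Profitable loop is NOK → CNY → CHF → NOK:
NOK 59,000.00 × 0.7008 = CNY 41,347.20
CNY 41,347.20 ÷ 6.760 = CHF 6,116.45
CHF 6,116.45 × 9.863 = NOK 60,326.54
Profit = NOK 60,326.54 − NOK 59,000.00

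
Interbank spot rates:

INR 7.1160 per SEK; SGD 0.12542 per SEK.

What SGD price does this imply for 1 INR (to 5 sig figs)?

INR/SGD = 0.017625

1 INR ÷ 7.1160 = 0.140528 SEK
0.140528 SEK × 0.12542 = 0.0176251 SGD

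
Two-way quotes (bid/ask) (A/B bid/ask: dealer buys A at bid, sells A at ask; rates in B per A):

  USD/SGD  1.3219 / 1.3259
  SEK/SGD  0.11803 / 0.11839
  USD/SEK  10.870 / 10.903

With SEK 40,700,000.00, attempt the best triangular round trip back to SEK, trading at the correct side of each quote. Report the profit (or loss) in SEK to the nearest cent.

Best loop SEK → USD → SGD → SEK:
SEK 40,700,000.00 ÷ 10.903 (buy USD at ask) = USD 3,732,917.55
USD 3,732,917.55 × 1.3219 (sell USD at bid) = SGD 4,934,543.70
SGD 4,934,543.70 ÷ 0.11839 (buy SEK at ask) = SEK 41,680,409.69

Net profit: SEK 980,409.69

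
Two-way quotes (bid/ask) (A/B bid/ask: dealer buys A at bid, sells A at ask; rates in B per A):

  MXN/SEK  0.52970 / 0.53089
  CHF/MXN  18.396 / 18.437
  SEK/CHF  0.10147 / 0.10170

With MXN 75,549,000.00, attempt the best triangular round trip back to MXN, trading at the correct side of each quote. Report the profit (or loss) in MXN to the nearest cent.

Net profit: MXN 345,965.29

Best loop MXN → CHF → SEK → MXN:
MXN 75,549,000.00 ÷ 18.437 (buy CHF at ask) = CHF 4,097,684.00
CHF 4,097,684.00 ÷ 0.10170 (buy SEK at ask) = SEK 40,291,878.12
SEK 40,291,878.12 ÷ 0.53089 (buy MXN at ask) = MXN 75,894,965.29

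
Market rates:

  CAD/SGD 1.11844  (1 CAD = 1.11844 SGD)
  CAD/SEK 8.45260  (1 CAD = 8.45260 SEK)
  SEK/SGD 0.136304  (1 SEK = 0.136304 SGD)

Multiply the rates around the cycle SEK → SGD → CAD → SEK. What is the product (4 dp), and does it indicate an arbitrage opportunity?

Around SEK → SGD → CAD → SEK: 1 × 0.136304 ÷ 1.11844 × 8.45260 = 1.030116
Product > 1; profitable direction is SEK → SGD → CAD → SEK.

1.0301 (arbitrage exists)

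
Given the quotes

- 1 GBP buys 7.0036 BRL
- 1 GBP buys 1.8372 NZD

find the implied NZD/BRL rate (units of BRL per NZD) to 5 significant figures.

NZD/BRL = 3.8121

1 NZD ÷ 1.8372 = 0.544307 GBP
0.544307 GBP × 7.0036 = 3.81211 BRL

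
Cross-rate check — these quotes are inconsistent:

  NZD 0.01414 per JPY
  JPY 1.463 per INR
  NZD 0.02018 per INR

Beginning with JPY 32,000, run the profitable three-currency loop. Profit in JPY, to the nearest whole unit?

Profit: JPY 804

Profitable loop is JPY → NZD → INR → JPY:
JPY 32,000 × 0.01414 = NZD 452.48
NZD 452.48 ÷ 0.02018 = INR 22,422.20
INR 22,422.20 × 1.463 = JPY 32,804
Profit = JPY 32,804 − JPY 32,000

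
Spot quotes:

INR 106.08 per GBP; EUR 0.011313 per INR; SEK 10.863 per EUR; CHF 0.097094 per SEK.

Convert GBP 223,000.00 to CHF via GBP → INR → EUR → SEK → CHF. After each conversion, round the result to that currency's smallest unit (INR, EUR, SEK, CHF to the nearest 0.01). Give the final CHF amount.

CHF 282,265.85

GBP 223,000.00 × 106.08 = INR 23,655,840.00
INR 23,655,840.00 × 0.011313 = EUR 267,618.52
EUR 267,618.52 × 10.863 = SEK 2,907,139.98
SEK 2,907,139.98 × 0.097094 = CHF 282,265.85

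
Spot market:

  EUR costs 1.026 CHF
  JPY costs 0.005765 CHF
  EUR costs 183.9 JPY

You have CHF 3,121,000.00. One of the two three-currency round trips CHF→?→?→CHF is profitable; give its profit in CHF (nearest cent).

Profitable loop is CHF → EUR → JPY → CHF:
CHF 3,121,000.00 ÷ 1.026 = EUR 3,041,910.33
EUR 3,041,910.33 × 183.9 = JPY 559,407,310
JPY 559,407,310 × 0.005765 = CHF 3,224,983.14
Profit = CHF 3,224,983.14 − CHF 3,121,000.00

Profit: CHF 103,983.14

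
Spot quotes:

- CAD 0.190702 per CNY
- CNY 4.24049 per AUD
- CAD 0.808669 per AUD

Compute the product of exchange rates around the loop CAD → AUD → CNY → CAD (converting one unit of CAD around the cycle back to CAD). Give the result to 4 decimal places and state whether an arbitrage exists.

Around CAD → AUD → CNY → CAD: 1 ÷ 0.808669 × 4.24049 × 0.190702 = 1.000001
Product ≈ 1 (deviation 0.000%, within rounding noise).

1.0000 (no arbitrage)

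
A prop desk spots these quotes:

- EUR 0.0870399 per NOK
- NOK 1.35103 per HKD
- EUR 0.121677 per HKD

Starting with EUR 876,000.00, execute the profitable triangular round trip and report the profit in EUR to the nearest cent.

Profit: EUR 30,419.47

Profitable loop is EUR → NOK → HKD → EUR:
EUR 876,000.00 ÷ 0.0870399 = NOK 10,064,349.80
NOK 10,064,349.80 ÷ 1.35103 = HKD 7,449,390.32
HKD 7,449,390.32 × 0.121677 = EUR 906,419.47
Profit = EUR 906,419.47 − EUR 876,000.00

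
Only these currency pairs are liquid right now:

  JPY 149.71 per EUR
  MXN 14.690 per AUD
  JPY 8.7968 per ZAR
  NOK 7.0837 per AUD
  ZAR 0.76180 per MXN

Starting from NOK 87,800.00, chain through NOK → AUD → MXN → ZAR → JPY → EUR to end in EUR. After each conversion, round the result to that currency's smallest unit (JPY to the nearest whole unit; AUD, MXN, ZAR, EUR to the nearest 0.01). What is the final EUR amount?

NOK 87,800.00 ÷ 7.0837 = AUD 12,394.65
AUD 12,394.65 × 14.690 = MXN 182,077.41
MXN 182,077.41 × 0.76180 = ZAR 138,706.57
ZAR 138,706.57 × 8.7968 = JPY 1,220,174
JPY 1,220,174 ÷ 149.71 = EUR 8,150.25

EUR 8,150.25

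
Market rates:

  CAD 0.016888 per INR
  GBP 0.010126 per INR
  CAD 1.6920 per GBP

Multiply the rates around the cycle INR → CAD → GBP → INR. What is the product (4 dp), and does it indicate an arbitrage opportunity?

Around INR → CAD → GBP → INR: 1 × 0.016888 ÷ 1.6920 ÷ 0.010126 = 0.985689
Product < 1; profitable direction is INR → GBP → CAD → INR.

0.9857 (arbitrage exists)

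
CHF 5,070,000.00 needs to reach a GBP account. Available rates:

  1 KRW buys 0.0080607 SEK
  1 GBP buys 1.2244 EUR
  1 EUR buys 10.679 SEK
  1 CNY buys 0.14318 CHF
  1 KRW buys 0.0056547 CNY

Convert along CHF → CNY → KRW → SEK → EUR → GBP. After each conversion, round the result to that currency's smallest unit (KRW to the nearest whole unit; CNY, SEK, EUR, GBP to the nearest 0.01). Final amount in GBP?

GBP 3,860,422.89

CHF 5,070,000.00 ÷ 0.14318 = CNY 35,409,973.46
CNY 35,409,973.46 ÷ 0.0056547 = KRW 6,262,042,807
KRW 6,262,042,807 × 0.0080607 = SEK 50,476,448.45
SEK 50,476,448.45 ÷ 10.679 = EUR 4,726,701.79
EUR 4,726,701.79 ÷ 1.2244 = GBP 3,860,422.89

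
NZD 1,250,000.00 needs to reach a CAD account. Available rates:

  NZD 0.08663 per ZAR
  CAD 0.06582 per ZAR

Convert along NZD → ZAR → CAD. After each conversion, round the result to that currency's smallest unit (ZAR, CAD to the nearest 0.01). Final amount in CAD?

NZD 1,250,000.00 ÷ 0.08663 = ZAR 14,429,181.58
ZAR 14,429,181.58 × 0.06582 = CAD 949,728.73

CAD 949,728.73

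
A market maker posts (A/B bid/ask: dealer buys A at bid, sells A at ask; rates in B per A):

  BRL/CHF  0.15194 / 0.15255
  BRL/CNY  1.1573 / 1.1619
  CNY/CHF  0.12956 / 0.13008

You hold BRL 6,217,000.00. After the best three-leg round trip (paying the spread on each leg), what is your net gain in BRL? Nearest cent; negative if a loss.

Best loop BRL → CHF → CNY → BRL:
BRL 6,217,000.00 × 0.15194 (sell BRL at bid) = CHF 944,610.98
CHF 944,610.98 ÷ 0.13008 (buy CNY at ask) = CNY 7,261,769.53
CNY 7,261,769.53 ÷ 1.1619 (buy BRL at ask) = BRL 6,249,909.22

Net profit: BRL 32,909.22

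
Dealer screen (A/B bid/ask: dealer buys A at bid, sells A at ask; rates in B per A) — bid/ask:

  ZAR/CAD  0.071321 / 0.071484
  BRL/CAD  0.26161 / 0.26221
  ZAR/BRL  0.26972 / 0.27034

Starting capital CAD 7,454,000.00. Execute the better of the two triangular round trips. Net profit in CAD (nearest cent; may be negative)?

Net profit: CAD 45,758.04

Best loop CAD → BRL → ZAR → CAD:
CAD 7,454,000.00 ÷ 0.26221 (buy BRL at ask) = BRL 28,427,596.20
BRL 28,427,596.20 ÷ 0.27034 (buy ZAR at ask) = ZAR 105,154,975.96
ZAR 105,154,975.96 × 0.071321 (sell ZAR at bid) = CAD 7,499,758.04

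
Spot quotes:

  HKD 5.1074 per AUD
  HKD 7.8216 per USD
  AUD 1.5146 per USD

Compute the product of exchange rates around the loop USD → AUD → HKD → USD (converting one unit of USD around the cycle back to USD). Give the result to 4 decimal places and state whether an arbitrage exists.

Around USD → AUD → HKD → USD: 1 × 1.5146 × 5.1074 ÷ 7.8216 = 0.989014
Product < 1; profitable direction is USD → HKD → AUD → USD.

0.9890 (arbitrage exists)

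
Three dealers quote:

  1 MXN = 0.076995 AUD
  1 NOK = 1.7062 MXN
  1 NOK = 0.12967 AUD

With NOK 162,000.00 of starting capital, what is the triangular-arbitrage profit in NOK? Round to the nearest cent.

Profit: NOK 2,122.44

Profitable loop is NOK → MXN → AUD → NOK:
NOK 162,000.00 × 1.7062 = MXN 276,404.40
MXN 276,404.40 × 0.076995 = AUD 21,281.76
AUD 21,281.76 ÷ 0.12967 = NOK 164,122.44
Profit = NOK 164,122.44 − NOK 162,000.00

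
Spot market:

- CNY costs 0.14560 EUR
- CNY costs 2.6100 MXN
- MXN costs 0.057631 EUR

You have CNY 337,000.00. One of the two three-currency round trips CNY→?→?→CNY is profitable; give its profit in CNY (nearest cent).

Profitable loop is CNY → MXN → EUR → CNY:
CNY 337,000.00 × 2.6100 = MXN 879,570.00
MXN 879,570.00 × 0.057631 = EUR 50,690.50
EUR 50,690.50 ÷ 0.14560 = CNY 348,149.03
Profit = CNY 348,149.03 − CNY 337,000.00

Profit: CNY 11,149.03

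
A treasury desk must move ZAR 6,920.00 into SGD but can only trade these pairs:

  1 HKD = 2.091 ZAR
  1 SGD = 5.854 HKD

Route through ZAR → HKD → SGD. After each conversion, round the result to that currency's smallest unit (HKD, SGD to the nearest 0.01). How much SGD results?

SGD 565.33

ZAR 6,920.00 ÷ 2.091 = HKD 3,309.42
HKD 3,309.42 ÷ 5.854 = SGD 565.33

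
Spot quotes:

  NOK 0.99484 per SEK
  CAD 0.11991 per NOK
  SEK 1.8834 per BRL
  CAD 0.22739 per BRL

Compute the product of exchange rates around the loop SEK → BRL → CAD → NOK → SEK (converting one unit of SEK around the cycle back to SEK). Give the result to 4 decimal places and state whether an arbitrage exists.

1.0121 (arbitrage exists)

Around SEK → BRL → CAD → NOK → SEK: 1 ÷ 1.8834 × 0.22739 ÷ 0.11991 ÷ 0.99484 = 1.012092
Product > 1; profitable direction is SEK → BRL → CAD → NOK → SEK.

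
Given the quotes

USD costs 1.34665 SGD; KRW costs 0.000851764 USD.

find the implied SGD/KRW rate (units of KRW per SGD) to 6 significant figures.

SGD/KRW = 871.818

1 SGD ÷ 1.34665 = 0.742583 USD
0.742583 USD ÷ 0.000851764 = 871.818 KRW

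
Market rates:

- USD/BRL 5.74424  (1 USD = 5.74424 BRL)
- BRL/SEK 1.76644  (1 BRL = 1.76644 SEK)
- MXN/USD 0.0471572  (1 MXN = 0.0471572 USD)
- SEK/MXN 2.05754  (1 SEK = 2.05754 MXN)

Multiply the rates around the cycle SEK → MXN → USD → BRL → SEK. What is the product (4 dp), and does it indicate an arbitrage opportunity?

0.9845 (arbitrage exists)

Around SEK → MXN → USD → BRL → SEK: 1 × 2.05754 × 0.0471572 × 5.74424 × 1.76644 = 0.984527
Product < 1; profitable direction is SEK → BRL → USD → MXN → SEK.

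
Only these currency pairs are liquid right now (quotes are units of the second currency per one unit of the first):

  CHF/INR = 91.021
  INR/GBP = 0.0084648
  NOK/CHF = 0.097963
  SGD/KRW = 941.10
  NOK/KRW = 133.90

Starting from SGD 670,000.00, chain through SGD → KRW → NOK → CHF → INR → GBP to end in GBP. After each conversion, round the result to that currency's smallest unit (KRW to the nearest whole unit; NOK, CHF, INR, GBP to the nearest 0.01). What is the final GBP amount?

GBP 355,426.97

SGD 670,000.00 × 941.10 = KRW 630,537,000
KRW 630,537,000 ÷ 133.90 = NOK 4,709,014.19
NOK 4,709,014.19 × 0.097963 = CHF 461,309.16
CHF 461,309.16 × 91.021 = INR 41,988,821.05
INR 41,988,821.05 × 0.0084648 = GBP 355,426.97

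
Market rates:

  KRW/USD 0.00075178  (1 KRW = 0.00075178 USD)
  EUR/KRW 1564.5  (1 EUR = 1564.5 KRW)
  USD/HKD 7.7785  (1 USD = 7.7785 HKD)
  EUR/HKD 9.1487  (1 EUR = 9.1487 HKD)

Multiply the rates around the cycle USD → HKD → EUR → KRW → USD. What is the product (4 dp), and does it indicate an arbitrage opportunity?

Around USD → HKD → EUR → KRW → USD: 1 × 7.7785 ÷ 9.1487 × 1564.5 × 0.00075178 = 1.000006
Product ≈ 1 (deviation 0.001%, within rounding noise).

1.0000 (no arbitrage)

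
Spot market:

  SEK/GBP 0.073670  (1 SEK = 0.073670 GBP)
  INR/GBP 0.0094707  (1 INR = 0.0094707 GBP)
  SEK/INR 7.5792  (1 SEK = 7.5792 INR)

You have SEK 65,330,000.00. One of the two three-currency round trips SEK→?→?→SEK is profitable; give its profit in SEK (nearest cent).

Profit: SEK 1,719,860.84

Profitable loop is SEK → GBP → INR → SEK:
SEK 65,330,000.00 × 0.073670 = GBP 4,812,861.10
GBP 4,812,861.10 ÷ 0.0094707 = INR 508,184,305.28
INR 508,184,305.28 ÷ 7.5792 = SEK 67,049,860.84
Profit = SEK 67,049,860.84 − SEK 65,330,000.00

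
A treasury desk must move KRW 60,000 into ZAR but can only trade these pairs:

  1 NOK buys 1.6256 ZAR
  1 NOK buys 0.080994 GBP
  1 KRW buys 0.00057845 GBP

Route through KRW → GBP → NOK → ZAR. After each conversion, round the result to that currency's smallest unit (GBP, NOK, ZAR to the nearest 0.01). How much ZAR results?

KRW 60,000 × 0.00057845 = GBP 34.71
GBP 34.71 ÷ 0.080994 = NOK 428.55
NOK 428.55 × 1.6256 = ZAR 696.65

ZAR 696.65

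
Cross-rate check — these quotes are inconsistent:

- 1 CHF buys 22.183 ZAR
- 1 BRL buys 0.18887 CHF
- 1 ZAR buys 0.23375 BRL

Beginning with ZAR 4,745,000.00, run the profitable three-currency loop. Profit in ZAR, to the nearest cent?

Profit: ZAR 100,084.30

Profitable loop is ZAR → CHF → BRL → ZAR:
ZAR 4,745,000.00 ÷ 22.183 = CHF 213,902.54
CHF 213,902.54 ÷ 0.18887 = BRL 1,132,538.45
BRL 1,132,538.45 ÷ 0.23375 = ZAR 4,845,084.30
Profit = ZAR 4,845,084.30 − ZAR 4,745,000.00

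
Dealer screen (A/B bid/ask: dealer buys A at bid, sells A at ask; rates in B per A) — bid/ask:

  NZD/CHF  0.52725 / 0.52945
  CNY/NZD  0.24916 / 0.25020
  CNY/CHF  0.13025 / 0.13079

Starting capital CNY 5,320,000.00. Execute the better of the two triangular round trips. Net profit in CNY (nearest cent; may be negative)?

Net profit: CNY 23,576.15

Best loop CNY → NZD → CHF → CNY:
CNY 5,320,000.00 × 0.24916 (sell CNY at bid) = NZD 1,325,531.20
NZD 1,325,531.20 × 0.52725 (sell NZD at bid) = CHF 698,886.33
CHF 698,886.33 ÷ 0.13079 (buy CNY at ask) = CNY 5,343,576.15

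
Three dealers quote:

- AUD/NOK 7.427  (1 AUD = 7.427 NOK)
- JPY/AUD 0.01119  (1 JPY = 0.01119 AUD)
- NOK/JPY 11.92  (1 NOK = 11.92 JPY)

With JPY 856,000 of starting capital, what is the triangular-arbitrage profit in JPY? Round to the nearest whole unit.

Profitable loop is JPY → NOK → AUD → JPY:
JPY 856,000 ÷ 11.92 = NOK 71,812.08
NOK 71,812.08 ÷ 7.427 = AUD 9,669.06
AUD 9,669.06 ÷ 0.01119 = JPY 864,080
Profit = JPY 864,080 − JPY 856,000

Profit: JPY 8,080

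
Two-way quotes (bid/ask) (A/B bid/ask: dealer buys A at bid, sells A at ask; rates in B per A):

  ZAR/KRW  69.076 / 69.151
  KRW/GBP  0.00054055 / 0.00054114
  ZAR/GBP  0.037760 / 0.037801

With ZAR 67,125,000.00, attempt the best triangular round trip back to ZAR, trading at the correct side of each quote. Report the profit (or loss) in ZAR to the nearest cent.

Net profit: ZAR 609,227.51

Best loop ZAR → GBP → KRW → ZAR:
ZAR 67,125,000.00 × 0.037760 (sell ZAR at bid) = GBP 2,534,640.00
GBP 2,534,640.00 ÷ 0.00054114 (buy KRW at ask) = KRW 4,683,889,566
KRW 4,683,889,566 ÷ 69.151 (buy ZAR at ask) = ZAR 67,734,227.51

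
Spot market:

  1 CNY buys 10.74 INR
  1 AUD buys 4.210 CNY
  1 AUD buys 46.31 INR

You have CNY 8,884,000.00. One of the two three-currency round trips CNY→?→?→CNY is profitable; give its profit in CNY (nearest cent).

Profitable loop is CNY → AUD → INR → CNY:
CNY 8,884,000.00 ÷ 4.210 = AUD 2,110,213.78
AUD 2,110,213.78 × 46.31 = INR 97,724,000.00
INR 97,724,000.00 ÷ 10.74 = CNY 9,099,068.90
Profit = CNY 9,099,068.90 − CNY 8,884,000.00

Profit: CNY 215,068.90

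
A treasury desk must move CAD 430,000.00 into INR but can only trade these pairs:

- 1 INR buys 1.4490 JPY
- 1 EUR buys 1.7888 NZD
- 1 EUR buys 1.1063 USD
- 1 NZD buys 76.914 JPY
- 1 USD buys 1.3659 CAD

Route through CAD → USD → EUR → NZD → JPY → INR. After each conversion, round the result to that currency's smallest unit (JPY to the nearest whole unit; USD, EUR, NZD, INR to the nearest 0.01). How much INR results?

INR 27,019,383.71

CAD 430,000.00 ÷ 1.3659 = USD 314,810.75
USD 314,810.75 ÷ 1.1063 = EUR 284,561.83
EUR 284,561.83 × 1.7888 = NZD 509,024.20
NZD 509,024.20 × 76.914 = JPY 39,151,087
JPY 39,151,087 ÷ 1.4490 = INR 27,019,383.71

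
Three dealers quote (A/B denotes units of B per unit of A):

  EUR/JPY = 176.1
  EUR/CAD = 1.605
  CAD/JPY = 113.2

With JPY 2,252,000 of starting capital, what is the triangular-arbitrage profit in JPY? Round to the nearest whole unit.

Profitable loop is JPY → EUR → CAD → JPY:
JPY 2,252,000 ÷ 176.1 = EUR 12,788.19
EUR 12,788.19 × 1.605 = CAD 20,525.04
CAD 20,525.04 × 113.2 = JPY 2,323,435
Profit = JPY 2,323,435 − JPY 2,252,000

Profit: JPY 71,435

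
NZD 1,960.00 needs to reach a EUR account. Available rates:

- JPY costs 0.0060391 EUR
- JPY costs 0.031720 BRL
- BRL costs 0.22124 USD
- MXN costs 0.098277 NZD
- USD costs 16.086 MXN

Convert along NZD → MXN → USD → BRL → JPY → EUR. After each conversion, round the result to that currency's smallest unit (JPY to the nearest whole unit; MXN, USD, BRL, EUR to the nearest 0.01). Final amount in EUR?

NZD 1,960.00 ÷ 0.098277 = MXN 19,943.63
MXN 19,943.63 ÷ 16.086 = USD 1,239.81
USD 1,239.81 ÷ 0.22124 = BRL 5,603.91
BRL 5,603.91 ÷ 0.031720 = JPY 176,668
JPY 176,668 × 0.0060391 = EUR 1,066.92

EUR 1,066.92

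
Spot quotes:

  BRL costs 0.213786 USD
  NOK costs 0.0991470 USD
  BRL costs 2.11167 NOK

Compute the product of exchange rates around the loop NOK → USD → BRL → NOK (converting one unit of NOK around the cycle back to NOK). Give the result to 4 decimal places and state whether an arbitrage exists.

Around NOK → USD → BRL → NOK: 1 × 0.0991470 ÷ 0.213786 × 2.11167 = 0.979324
Product < 1; profitable direction is NOK → BRL → USD → NOK.

0.9793 (arbitrage exists)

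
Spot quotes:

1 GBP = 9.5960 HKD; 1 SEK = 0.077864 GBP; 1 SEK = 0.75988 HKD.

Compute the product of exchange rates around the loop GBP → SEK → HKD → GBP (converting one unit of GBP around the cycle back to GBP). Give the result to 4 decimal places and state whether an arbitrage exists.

Around GBP → SEK → HKD → GBP: 1 ÷ 0.077864 × 0.75988 ÷ 9.5960 = 1.016993
Product > 1; profitable direction is GBP → SEK → HKD → GBP.

1.0170 (arbitrage exists)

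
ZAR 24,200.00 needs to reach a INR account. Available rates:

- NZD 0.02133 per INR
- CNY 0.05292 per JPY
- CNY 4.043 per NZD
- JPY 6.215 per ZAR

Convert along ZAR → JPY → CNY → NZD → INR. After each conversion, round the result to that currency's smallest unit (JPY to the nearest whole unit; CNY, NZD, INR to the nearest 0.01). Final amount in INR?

ZAR 24,200.00 × 6.215 = JPY 150,403
JPY 150,403 × 0.05292 = CNY 7,959.33
CNY 7,959.33 ÷ 4.043 = NZD 1,968.67
NZD 1,968.67 ÷ 0.02133 = INR 92,295.83

INR 92,295.83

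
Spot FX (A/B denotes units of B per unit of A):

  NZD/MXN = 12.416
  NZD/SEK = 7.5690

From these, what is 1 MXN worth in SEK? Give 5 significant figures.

MXN/SEK = 0.60962

1 MXN ÷ 12.416 = 0.0805412 NZD
0.0805412 NZD × 7.5690 = 0.609617 SEK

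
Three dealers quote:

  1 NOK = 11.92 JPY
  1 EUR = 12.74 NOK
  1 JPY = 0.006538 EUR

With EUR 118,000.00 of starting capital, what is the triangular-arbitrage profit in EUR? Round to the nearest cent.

Profitable loop is EUR → JPY → NOK → EUR:
EUR 118,000.00 ÷ 0.006538 = JPY 18,048,333
JPY 18,048,333 ÷ 11.92 = NOK 1,514,121.88
NOK 1,514,121.88 ÷ 12.74 = EUR 118,847.87
Profit = EUR 118,847.87 − EUR 118,000.00

Profit: EUR 847.87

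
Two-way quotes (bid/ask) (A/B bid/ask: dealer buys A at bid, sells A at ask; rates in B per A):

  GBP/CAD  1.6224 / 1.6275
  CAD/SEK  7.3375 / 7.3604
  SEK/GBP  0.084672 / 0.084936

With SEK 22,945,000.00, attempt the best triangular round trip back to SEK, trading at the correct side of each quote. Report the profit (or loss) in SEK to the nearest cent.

Net profit: SEK 182,779.18

Best loop SEK → GBP → CAD → SEK:
SEK 22,945,000.00 × 0.084672 (sell SEK at bid) = GBP 1,942,799.04
GBP 1,942,799.04 × 1.6224 (sell GBP at bid) = CAD 3,151,997.16
CAD 3,151,997.16 × 7.3375 (sell CAD at bid) = SEK 23,127,779.18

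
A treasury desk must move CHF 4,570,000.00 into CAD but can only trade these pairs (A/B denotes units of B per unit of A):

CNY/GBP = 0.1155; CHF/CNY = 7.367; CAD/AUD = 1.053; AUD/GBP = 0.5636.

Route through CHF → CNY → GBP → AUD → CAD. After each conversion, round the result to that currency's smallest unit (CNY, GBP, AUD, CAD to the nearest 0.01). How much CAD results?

CAD 6,552,235.51

CHF 4,570,000.00 × 7.367 = CNY 33,667,190.00
CNY 33,667,190.00 × 0.1155 = GBP 3,888,560.45
GBP 3,888,560.45 ÷ 0.5636 = AUD 6,899,503.99
AUD 6,899,503.99 ÷ 1.053 = CAD 6,552,235.51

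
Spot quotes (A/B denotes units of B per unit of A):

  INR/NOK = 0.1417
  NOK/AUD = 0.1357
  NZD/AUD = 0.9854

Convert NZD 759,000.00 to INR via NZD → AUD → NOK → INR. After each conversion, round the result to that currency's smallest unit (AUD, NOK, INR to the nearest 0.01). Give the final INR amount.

INR 38,895,972.62

NZD 759,000.00 × 0.9854 = AUD 747,918.60
AUD 747,918.60 ÷ 0.1357 = NOK 5,511,559.32
NOK 5,511,559.32 ÷ 0.1417 = INR 38,895,972.62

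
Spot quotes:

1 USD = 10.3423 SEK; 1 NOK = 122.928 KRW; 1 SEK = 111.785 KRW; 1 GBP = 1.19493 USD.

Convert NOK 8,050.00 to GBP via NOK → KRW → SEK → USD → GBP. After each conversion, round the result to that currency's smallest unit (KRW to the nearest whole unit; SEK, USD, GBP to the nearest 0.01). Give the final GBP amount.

GBP 716.32

NOK 8,050.00 × 122.928 = KRW 989,570
KRW 989,570 ÷ 111.785 = SEK 8,852.44
SEK 8,852.44 ÷ 10.3423 = USD 855.95
USD 855.95 ÷ 1.19493 = GBP 716.32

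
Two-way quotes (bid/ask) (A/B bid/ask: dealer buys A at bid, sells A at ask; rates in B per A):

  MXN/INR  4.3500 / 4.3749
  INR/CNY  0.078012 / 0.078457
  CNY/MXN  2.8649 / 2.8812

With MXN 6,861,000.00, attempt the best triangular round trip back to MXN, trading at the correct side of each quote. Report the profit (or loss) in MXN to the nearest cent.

Best loop MXN → CNY → INR → MXN:
MXN 6,861,000.00 ÷ 2.8812 (buy CNY at ask) = CNY 2,381,299.46
CNY 2,381,299.46 ÷ 0.078457 (buy INR at ask) = INR 30,351,650.69
INR 30,351,650.69 ÷ 4.3749 (buy MXN at ask) = MXN 6,937,678.73

Net profit: MXN 76,678.73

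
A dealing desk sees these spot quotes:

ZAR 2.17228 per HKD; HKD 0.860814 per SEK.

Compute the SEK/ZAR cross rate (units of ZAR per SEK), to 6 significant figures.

SEK/ZAR = 1.86993

1 SEK × 0.860814 = 0.860814 HKD
0.860814 HKD × 2.17228 = 1.86993 ZAR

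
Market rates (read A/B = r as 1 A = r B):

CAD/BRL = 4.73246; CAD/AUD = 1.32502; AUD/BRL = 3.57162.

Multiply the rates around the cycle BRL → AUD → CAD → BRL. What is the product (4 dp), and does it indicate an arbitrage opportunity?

1.0000 (no arbitrage)

Around BRL → AUD → CAD → BRL: 1 ÷ 3.57162 ÷ 1.32502 × 4.73246 = 0.999998
Product ≈ 1 (deviation 0.000%, within rounding noise).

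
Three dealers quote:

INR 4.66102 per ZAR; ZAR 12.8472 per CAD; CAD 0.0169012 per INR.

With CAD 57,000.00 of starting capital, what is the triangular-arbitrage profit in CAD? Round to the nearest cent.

Profitable loop is CAD → ZAR → INR → CAD:
CAD 57,000.00 × 12.8472 = ZAR 732,290.40
ZAR 732,290.40 × 4.66102 = INR 3,413,220.20
INR 3,413,220.20 × 0.0169012 = CAD 57,687.52
Profit = CAD 57,687.52 − CAD 57,000.00

Profit: CAD 687.52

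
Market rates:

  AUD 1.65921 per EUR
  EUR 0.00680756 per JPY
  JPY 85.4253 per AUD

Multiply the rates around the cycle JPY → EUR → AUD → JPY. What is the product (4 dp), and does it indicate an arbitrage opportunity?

Around JPY → EUR → AUD → JPY: 1 × 0.00680756 × 1.65921 × 85.4253 = 0.964893
Product < 1; profitable direction is JPY → AUD → EUR → JPY.

0.9649 (arbitrage exists)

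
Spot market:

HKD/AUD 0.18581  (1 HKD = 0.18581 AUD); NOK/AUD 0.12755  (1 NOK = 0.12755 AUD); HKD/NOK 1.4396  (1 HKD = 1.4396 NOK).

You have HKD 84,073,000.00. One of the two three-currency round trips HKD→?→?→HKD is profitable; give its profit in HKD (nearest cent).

Profitable loop is HKD → AUD → NOK → HKD:
HKD 84,073,000.00 × 0.18581 = AUD 15,621,604.13
AUD 15,621,604.13 ÷ 0.12755 = NOK 122,474,356.17
NOK 122,474,356.17 ÷ 1.4396 = HKD 85,075,268.25
Profit = HKD 85,075,268.25 − HKD 84,073,000.00

Profit: HKD 1,002,268.25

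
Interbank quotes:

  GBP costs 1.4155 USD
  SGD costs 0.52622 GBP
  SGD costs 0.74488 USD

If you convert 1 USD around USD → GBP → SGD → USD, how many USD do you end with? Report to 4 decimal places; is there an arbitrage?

Around USD → GBP → SGD → USD: 1 ÷ 1.4155 ÷ 0.52622 × 0.74488 = 1.000021
Product ≈ 1 (deviation 0.002%, within rounding noise).

1.0000 (no arbitrage)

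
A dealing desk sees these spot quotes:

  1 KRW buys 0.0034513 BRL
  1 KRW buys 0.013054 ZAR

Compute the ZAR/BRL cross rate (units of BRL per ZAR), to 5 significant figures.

1 ZAR ÷ 0.013054 = 76.6049 KRW
76.6049 KRW × 0.0034513 = 0.264386 BRL

ZAR/BRL = 0.26439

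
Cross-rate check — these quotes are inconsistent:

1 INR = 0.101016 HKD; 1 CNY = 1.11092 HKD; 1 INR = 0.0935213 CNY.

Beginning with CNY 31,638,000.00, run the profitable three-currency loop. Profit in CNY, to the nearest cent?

Profitable loop is CNY → HKD → INR → CNY:
CNY 31,638,000.00 × 1.11092 = HKD 35,147,286.96
HKD 35,147,286.96 ÷ 0.101016 = INR 347,937,821.34
INR 347,937,821.34 × 0.0935213 = CNY 32,539,597.37
Profit = CNY 32,539,597.37 − CNY 31,638,000.00

Profit: CNY 901,597.37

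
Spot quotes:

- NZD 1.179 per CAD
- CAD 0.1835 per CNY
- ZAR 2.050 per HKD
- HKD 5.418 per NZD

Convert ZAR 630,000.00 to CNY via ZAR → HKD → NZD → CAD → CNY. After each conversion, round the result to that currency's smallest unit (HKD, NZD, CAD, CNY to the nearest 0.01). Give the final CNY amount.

CNY 262,178.96

ZAR 630,000.00 ÷ 2.050 = HKD 307,317.07
HKD 307,317.07 ÷ 5.418 = NZD 56,721.50
NZD 56,721.50 ÷ 1.179 = CAD 48,109.84
CAD 48,109.84 ÷ 0.1835 = CNY 262,178.96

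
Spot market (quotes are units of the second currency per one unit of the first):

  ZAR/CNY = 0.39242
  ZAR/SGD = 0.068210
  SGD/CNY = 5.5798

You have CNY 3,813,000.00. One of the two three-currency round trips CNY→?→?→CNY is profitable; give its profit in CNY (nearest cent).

Profitable loop is CNY → SGD → ZAR → CNY:
CNY 3,813,000.00 ÷ 5.5798 = SGD 683,357.83
SGD 683,357.83 ÷ 0.068210 = ZAR 10,018,440.50
ZAR 10,018,440.50 × 0.39242 = CNY 3,931,436.42
Profit = CNY 3,931,436.42 − CNY 3,813,000.00

Profit: CNY 118,436.42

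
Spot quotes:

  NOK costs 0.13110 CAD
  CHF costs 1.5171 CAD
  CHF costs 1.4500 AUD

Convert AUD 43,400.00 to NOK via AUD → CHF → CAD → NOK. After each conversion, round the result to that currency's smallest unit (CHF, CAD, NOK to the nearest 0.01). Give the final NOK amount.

NOK 346,364.38

AUD 43,400.00 ÷ 1.4500 = CHF 29,931.03
CHF 29,931.03 × 1.5171 = CAD 45,408.37
CAD 45,408.37 ÷ 0.13110 = NOK 346,364.38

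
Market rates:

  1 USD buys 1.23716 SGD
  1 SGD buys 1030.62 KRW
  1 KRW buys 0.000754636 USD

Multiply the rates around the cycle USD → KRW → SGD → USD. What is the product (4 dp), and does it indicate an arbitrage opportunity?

Around USD → KRW → SGD → USD: 1 ÷ 0.000754636 ÷ 1030.62 ÷ 1.23716 = 1.039293
Product > 1; profitable direction is USD → KRW → SGD → USD.

1.0393 (arbitrage exists)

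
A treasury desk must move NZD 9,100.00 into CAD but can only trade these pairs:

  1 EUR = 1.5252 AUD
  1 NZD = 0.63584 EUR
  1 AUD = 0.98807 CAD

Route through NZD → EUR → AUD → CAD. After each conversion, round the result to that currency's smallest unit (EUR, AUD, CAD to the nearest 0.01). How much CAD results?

NZD 9,100.00 × 0.63584 = EUR 5,786.14
EUR 5,786.14 × 1.5252 = AUD 8,825.02
AUD 8,825.02 × 0.98807 = CAD 8,719.74

CAD 8,719.74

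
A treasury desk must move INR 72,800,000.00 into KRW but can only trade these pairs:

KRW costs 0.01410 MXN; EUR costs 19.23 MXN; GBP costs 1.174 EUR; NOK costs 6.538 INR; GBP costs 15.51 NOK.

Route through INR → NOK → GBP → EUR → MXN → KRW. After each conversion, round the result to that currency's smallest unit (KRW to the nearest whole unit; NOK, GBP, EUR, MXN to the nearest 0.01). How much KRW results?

INR 72,800,000.00 ÷ 6.538 = NOK 11,134,903.64
NOK 11,134,903.64 ÷ 15.51 = GBP 717,917.71
GBP 717,917.71 × 1.174 = EUR 842,835.39
EUR 842,835.39 × 19.23 = MXN 16,207,724.55
MXN 16,207,724.55 ÷ 0.01410 = KRW 1,149,484,011

KRW 1,149,484,011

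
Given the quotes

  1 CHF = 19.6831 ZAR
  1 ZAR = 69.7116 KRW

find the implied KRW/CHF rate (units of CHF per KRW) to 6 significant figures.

1 KRW ÷ 69.7116 = 0.0143448 ZAR
0.0143448 ZAR ÷ 19.6831 = 0.000728788 CHF

KRW/CHF = 0.000728788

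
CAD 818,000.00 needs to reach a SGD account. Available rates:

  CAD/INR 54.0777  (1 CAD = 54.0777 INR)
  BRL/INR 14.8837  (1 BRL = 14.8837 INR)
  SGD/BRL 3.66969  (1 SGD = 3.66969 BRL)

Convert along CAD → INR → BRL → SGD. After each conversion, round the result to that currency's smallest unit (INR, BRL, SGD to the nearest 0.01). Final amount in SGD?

SGD 809,899.68

CAD 818,000.00 × 54.0777 = INR 44,235,558.60
INR 44,235,558.60 ÷ 14.8837 = BRL 2,972,080.77
BRL 2,972,080.77 ÷ 3.66969 = SGD 809,899.68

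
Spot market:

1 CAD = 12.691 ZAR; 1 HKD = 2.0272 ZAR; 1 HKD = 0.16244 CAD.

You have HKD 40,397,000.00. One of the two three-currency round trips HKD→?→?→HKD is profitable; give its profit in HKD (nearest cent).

Profit: HKD 684,031.69

Profitable loop is HKD → CAD → ZAR → HKD:
HKD 40,397,000.00 × 0.16244 = CAD 6,562,088.68
CAD 6,562,088.68 × 12.691 = ZAR 83,279,467.44
ZAR 83,279,467.44 ÷ 2.0272 = HKD 41,081,031.69
Profit = HKD 41,081,031.69 − HKD 40,397,000.00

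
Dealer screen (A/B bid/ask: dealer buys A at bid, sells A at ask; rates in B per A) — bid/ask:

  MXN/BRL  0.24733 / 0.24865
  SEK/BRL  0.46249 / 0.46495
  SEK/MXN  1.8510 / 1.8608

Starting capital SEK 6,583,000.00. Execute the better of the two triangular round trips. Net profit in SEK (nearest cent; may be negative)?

Best loop SEK → BRL → MXN → SEK:
SEK 6,583,000.00 × 0.46249 (sell SEK at bid) = BRL 3,044,571.67
BRL 3,044,571.67 ÷ 0.24865 (buy MXN at ask) = MXN 12,244,406.47
MXN 12,244,406.47 ÷ 1.8608 (buy SEK at ask) = SEK 6,580,184.05

Net result: SEK -2,815.95 (no profitable arbitrage after spreads)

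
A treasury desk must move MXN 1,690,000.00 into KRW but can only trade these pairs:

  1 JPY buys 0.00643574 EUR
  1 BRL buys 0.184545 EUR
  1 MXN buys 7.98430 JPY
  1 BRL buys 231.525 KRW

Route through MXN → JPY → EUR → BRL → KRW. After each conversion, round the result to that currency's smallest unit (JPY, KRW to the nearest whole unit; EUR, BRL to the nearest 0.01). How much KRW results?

KRW 108,947,601

MXN 1,690,000.00 × 7.98430 = JPY 13,493,467
JPY 13,493,467 × 0.00643574 = EUR 86,840.45
EUR 86,840.45 ÷ 0.184545 = BRL 470,565.17
BRL 470,565.17 × 231.525 = KRW 108,947,601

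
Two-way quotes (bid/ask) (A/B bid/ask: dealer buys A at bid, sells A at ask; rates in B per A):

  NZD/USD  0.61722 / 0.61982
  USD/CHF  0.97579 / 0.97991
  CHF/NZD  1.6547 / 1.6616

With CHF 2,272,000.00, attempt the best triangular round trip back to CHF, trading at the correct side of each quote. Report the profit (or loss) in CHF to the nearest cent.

Net result: CHF -7,752.24 (no profitable arbitrage after spreads)

Best loop CHF → NZD → USD → CHF:
CHF 2,272,000.00 × 1.6547 (sell CHF at bid) = NZD 3,759,478.40
NZD 3,759,478.40 × 0.61722 (sell NZD at bid) = USD 2,320,425.26
USD 2,320,425.26 × 0.97579 (sell USD at bid) = CHF 2,264,247.76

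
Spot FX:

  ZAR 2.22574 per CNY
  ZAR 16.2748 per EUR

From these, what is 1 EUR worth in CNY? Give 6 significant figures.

1 EUR × 16.2748 = 16.2748 ZAR
16.2748 ZAR ÷ 2.22574 = 7.31208 CNY

EUR/CNY = 7.31208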